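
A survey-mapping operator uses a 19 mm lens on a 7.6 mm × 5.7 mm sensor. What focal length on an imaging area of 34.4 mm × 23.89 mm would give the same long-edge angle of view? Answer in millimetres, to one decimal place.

86.0 mm

Equal angle of view means equal width/f ratio, so f₂ = f₁ · (width₂/width₁) = 19 × 34.4/7.6.
f₂ = 19 × 4.52632 ≈ 86.000 mm.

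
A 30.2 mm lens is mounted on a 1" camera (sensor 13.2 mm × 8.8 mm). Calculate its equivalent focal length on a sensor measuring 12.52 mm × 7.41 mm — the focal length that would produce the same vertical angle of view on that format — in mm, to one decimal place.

25.4 mm

Equal angle of view means equal height/f ratio, so f₂ = f₁ · (height₂/height₁) = 30.2 × 7.41/8.8.
f₂ = 30.2 × 0.84205 ≈ 25.430 mm.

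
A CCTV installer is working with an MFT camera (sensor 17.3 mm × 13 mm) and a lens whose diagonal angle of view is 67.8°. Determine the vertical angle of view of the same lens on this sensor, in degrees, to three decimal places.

Sensor diagonal = √(17.3² + 13²) = √468.2900 ≈ 21.6400 mm.
From the diagonal AOV: f = 21.6400 / (2·tan(33.9°)) = 21.6400 / 1.34394 ≈ 16.1019 mm.
Vertical AOV = 2·arctan(13 / (2 × 16.1019)) = 2·arctan(0.40368) ≈ 43.9659°.

43.966°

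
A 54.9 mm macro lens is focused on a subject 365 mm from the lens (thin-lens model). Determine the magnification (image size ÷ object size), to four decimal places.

0.1770×

Thin lens: 1/f = 1/dₒ + 1/dᵢ → 1/dᵢ = 1/54.9 − 1/365 = 0.0154752 mm⁻¹, so dᵢ ≈ 64.6195 mm.
Magnification m = dᵢ/dₒ = 64.6195/365 ≈ 0.17704.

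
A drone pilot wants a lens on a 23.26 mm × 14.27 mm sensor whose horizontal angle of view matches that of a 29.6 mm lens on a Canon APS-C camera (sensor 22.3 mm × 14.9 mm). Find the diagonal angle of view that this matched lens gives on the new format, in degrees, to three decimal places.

47.684°

Equal horizontal AOV ⇒ f₂ = f₁ · 23.26/22.3 = 29.6 × 1.04305 ≈ 30.8743 mm.
Sensor diagonal = √(23.26² + 14.27²) = √744.6605 ≈ 27.2885 mm.
Diagonal AOV on the new format = 2·arctan(27.2885 / (2 × 30.8743)) = 2·arctan(0.44193) ≈ 47.6841°.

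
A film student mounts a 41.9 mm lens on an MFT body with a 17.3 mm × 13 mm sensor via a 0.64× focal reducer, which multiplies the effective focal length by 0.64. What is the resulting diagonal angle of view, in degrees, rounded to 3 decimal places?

43.947°

Effective focal length f = 41.9 × 0.64 = 26.816 mm.
Sensor diagonal = √(17.3² + 13²) = √468.2900 ≈ 21.6400 mm.
α = 2·arctan(21.640 / (2 × 26.816)) = 2·arctan(0.40349) ≈ 43.9472°.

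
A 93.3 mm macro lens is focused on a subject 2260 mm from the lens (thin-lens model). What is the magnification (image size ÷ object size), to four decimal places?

0.0431×

Thin lens: 1/f = 1/dₒ + 1/dᵢ → 1/dᵢ = 1/93.3 − 1/2260 = 0.0102756 mm⁻¹, so dᵢ ≈ 97.3176 mm.
Magnification m = dᵢ/dₒ = 97.3176/2260 ≈ 0.04306.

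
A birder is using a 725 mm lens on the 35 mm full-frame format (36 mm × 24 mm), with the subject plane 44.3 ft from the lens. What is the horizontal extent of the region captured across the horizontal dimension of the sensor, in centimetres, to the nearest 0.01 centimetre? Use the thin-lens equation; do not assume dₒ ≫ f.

63.45 cm

dₒ: 44.3 ft × 304.8 mm/ft = 13502.64 mm.
Similar triangles through the lens centre give W/dₒ = w/dᵢ; with 1/f = 1/dₒ + 1/dᵢ this gives W = w·(dₒ − f)/f.
W = 36 mm × (13502.6 − 725) / 725 = 36 × 17.6243 ≈ 634.476 mm = 63.4476 cm.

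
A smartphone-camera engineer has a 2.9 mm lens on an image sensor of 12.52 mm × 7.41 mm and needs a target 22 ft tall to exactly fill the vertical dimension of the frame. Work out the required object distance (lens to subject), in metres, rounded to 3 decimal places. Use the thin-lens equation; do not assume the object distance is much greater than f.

2.627 m

W: 22 ft × 304.8 mm/ft = 6705.60 mm.
Magnification m = h/W = dᵢ/dₒ; combined with 1/f = 1/dₒ + 1/dᵢ this gives dₒ = f·(1 + W/h).
dₒ = 2.9 mm × (1 + 6705.6/7.41) = 2.9 × 905.9392 ≈ 2627.224 mm = 2.62722 m.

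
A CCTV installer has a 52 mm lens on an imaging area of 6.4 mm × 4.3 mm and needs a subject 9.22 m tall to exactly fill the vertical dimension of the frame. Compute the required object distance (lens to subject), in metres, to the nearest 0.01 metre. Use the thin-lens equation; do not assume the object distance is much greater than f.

W: 9.22 m = 9220 mm.
Magnification m = h/W = dᵢ/dₒ; combined with 1/f = 1/dₒ + 1/dᵢ this gives dₒ = f·(1 + W/h).
dₒ = 52 mm × (1 + 9220/4.3) = 52 × 2145.1860 ≈ 111549.674 mm = 111.55 m.

111.55 m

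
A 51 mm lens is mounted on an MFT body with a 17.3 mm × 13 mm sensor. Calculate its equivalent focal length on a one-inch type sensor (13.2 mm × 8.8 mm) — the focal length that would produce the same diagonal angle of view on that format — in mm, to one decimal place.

37.4 mm

Sensor diagonal = √(17.3² + 13²) = √468.2900 ≈ 21.6400 mm.
Sensor diagonal = √(13.2² + 8.8²) = √251.6800 ≈ 15.8644 mm.
Equal angle of view means equal diagonal/f ratio, so f₂ = f₁ · (diagonal₂/diagonal₁) = 51 × 15.8644/21.6400.
f₂ = 51 × 0.73311 ≈ 37.388 mm.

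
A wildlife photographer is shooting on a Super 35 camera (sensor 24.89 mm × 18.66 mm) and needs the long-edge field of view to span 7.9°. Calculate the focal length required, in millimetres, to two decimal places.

180.23 mm

From α = 2·arctan(w/2f) we get f = w / (2·tan(α/2)).
With w = 24.89 mm and α/2 = 3.95°, tan(α/2) ≈ 0.06905, so f ≈ 24.89 / 0.13810 ≈ 180.2319 mm.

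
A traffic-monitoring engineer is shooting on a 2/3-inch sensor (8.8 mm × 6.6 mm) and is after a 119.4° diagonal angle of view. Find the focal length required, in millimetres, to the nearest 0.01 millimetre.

3.21 mm

Sensor diagonal = √(8.8² + 6.6²) = √121.0000 ≈ 11.0000 mm.
From α = 2·arctan(d/2f) we get f = d / (2·tan(α/2)).
With d = 11.0000 mm and α/2 = 59.7°, tan(α/2) ≈ 1.71129, so f ≈ 11.0000 / 3.42259 ≈ 3.2139 mm.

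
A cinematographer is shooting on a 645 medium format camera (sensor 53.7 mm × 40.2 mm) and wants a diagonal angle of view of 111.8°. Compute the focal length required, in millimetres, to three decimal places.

Sensor diagonal = √(53.7² + 40.2²) = √4499.7300 ≈ 67.0800 mm.
From α = 2·arctan(d/2f) we get f = d / (2·tan(α/2)).
With d = 67.0800 mm and α/2 = 55.9°, tan(α/2) ≈ 1.47699, so f ≈ 67.0800 / 2.95399 ≈ 22.7083 mm.

22.708 mm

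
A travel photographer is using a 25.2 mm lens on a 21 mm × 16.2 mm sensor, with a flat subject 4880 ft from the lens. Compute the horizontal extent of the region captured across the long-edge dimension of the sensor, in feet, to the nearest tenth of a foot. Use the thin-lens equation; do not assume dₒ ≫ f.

dₒ: 4880 ft × 304.8 mm/ft = 1487423.95 mm.
Similar triangles through the lens centre give W/dₒ = w/dᵢ; with 1/f = 1/dₒ + 1/dᵢ this gives W = w·(dₒ − f)/f.
W = 21 mm × (1.48742e+06 − 25.2) / 25.2 = 21 × 59023.7600 ≈ 1239498.960 mm = 1239498.960/304.8 ft = 4066.6 ft.

4066.6 ft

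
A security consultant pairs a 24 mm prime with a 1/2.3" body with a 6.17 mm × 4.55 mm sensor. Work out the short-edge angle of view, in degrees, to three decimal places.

Angle of view α = 2·arctan(h/2f) with h = 4.55 mm and f = 24 mm.
h/2f = 0.09479; arctan(0.09479) ≈ 5.4150°, so α ≈ 10.8300°.

10.830°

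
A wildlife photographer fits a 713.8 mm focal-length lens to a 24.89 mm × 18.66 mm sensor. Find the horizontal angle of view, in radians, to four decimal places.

Angle of view α = 2·arctan(w/2f) with w = 24.89 mm and f = 713.8 mm.
w/2f = 0.01743; arctan(0.01743) ≈ 0.0174 rad, so α ≈ 0.0349 rad.

0.0349 rad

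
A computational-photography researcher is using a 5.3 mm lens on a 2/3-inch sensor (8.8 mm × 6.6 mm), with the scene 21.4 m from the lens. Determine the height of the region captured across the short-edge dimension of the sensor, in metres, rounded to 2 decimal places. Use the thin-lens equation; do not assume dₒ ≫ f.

26.64 m

dₒ: 21.4 m = 21400 mm.
Similar triangles through the lens centre give W/dₒ = h/dᵢ; with 1/f = 1/dₒ + 1/dᵢ this gives W = h·(dₒ − f)/f.
W = 6.6 mm × (21400 − 5.3) / 5.3 = 6.6 × 4036.7358 ≈ 26642.457 mm = 26.6425 m.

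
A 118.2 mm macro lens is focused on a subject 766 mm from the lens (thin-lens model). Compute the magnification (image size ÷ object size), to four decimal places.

Thin lens: 1/f = 1/dₒ + 1/dᵢ → 1/dᵢ = 1/118.2 − 1/766 = 0.0071548 mm⁻¹, so dᵢ ≈ 139.7672 mm.
Magnification m = dᵢ/dₒ = 139.7672/766 ≈ 0.18246.

0.1825×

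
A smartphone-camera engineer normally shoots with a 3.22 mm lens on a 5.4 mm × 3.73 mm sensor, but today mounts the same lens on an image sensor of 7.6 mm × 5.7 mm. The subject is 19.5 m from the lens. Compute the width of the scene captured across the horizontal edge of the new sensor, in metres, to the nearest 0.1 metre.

46.0 m

The focal length stays 3.22 mm; the relevant sensor dimension is now w = 7.6 mm. Object distance dₒ = 19.5 m = 19500 mm.
Thin-lens field width W = w·(dₒ − f)/f = 7.6 × (19500 − 3.22)/3.22 ≈ 46017.245 mm = 46.0172 m.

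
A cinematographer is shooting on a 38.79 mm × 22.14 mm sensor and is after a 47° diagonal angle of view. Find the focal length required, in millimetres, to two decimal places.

51.36 mm

Sensor diagonal = √(38.79² + 22.14²) = √1994.8437 ≈ 44.6637 mm.
From α = 2·arctan(d/2f) we get f = d / (2·tan(α/2)).
With d = 44.6637 mm and α/2 = 23.5°, tan(α/2) ≈ 0.43481, so f ≈ 44.6637 / 0.86962 ≈ 51.3597 mm.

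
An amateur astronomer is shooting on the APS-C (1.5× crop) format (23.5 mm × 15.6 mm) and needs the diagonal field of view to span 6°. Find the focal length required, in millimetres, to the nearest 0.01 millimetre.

Sensor diagonal = √(23.5² + 15.6²) = √795.6100 ≈ 28.2066 mm.
From α = 2·arctan(d/2f) we get f = d / (2·tan(α/2)).
With d = 28.2066 mm and α/2 = 3°, tan(α/2) ≈ 0.05241, so f ≈ 28.2066 / 0.10482 ≈ 269.1066 mm.

269.11 mm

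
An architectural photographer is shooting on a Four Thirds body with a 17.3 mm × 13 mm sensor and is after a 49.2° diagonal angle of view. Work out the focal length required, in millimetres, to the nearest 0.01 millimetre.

Sensor diagonal = √(17.3² + 13²) = √468.2900 ≈ 21.6400 mm.
From α = 2·arctan(d/2f) we get f = d / (2·tan(α/2)).
With d = 21.6400 mm and α/2 = 24.6°, tan(α/2) ≈ 0.45784, so f ≈ 21.6400 / 0.91567 ≈ 23.6329 mm.

23.63 mm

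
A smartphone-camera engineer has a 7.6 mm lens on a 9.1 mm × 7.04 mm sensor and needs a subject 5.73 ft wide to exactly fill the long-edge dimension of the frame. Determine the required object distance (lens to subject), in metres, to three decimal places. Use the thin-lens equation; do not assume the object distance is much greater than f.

1.466 m

W: 5.73 ft × 304.8 mm/ft = 1746.50 mm.
Magnification m = w/W = dᵢ/dₒ; combined with 1/f = 1/dₒ + 1/dᵢ this gives dₒ = f·(1 + W/w).
dₒ = 7.6 mm × (1 + 1746.5/9.1) = 7.6 × 192.9235 ≈ 1466.219 mm = 1.46622 m.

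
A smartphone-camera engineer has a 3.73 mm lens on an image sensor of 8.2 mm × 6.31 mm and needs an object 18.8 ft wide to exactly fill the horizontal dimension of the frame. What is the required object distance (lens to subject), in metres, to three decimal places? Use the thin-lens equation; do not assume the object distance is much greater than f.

2.610 m

W: 18.8 ft × 304.8 mm/ft = 5730.24 mm.
Magnification m = w/W = dᵢ/dₒ; combined with 1/f = 1/dₒ + 1/dᵢ this gives dₒ = f·(1 + W/w).
dₒ = 3.73 mm × (1 + 5730.24/8.2) = 3.73 × 699.8097 ≈ 2610.290 mm = 2.61029 m.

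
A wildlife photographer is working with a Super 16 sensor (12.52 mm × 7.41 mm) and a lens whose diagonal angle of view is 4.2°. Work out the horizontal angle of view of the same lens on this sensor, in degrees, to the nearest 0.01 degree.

Sensor diagonal = √(12.52² + 7.41²) = √211.6585 ≈ 14.5485 mm.
From the diagonal AOV: f = 14.5485 / (2·tan(2.1°)) = 14.5485 / 0.07334 ≈ 198.3794 mm.
Horizontal AOV = 2·arctan(12.52 / (2 × 198.3794)) = 2·arctan(0.03156) ≈ 3.6148°.

3.61°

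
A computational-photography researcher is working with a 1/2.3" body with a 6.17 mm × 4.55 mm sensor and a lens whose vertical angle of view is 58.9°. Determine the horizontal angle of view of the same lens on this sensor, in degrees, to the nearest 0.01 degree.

74.88°

From the vertical AOV: f = 4.55 / (2·tan(29.45°)) = 4.55 / 1.12924 ≈ 4.0292 mm.
Horizontal AOV = 2·arctan(6.17 / (2 × 4.0292)) = 2·arctan(0.76565) ≈ 74.8790°.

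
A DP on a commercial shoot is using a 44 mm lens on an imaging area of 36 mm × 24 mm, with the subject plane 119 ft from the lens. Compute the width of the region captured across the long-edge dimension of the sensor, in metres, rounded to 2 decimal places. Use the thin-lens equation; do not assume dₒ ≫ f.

dₒ: 119 ft × 304.8 mm/ft = 36271.20 mm.
Similar triangles through the lens centre give W/dₒ = w/dᵢ; with 1/f = 1/dₒ + 1/dᵢ this gives W = w·(dₒ − f)/f.
W = 36 mm × (36271.2 − 44) / 44 = 36 × 823.3454 ≈ 29640.435 mm = 29.6404 m.

29.64 m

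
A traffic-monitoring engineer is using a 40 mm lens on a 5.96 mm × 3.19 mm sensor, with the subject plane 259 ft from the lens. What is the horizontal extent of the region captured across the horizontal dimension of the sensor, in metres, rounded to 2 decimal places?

11.76 m

dₒ: 259 ft × 304.8 mm/ft = 78943.20 mm.
Similar triangles through the lens centre give W/dₒ = w/dᵢ; with 1/f = 1/dₒ + 1/dᵢ this gives W = w·(dₒ − f)/f.
W = 5.96 mm × (78943.2 − 40) / 40 = 5.96 × 1972.5799 ≈ 11756.576 mm = 11.7566 m.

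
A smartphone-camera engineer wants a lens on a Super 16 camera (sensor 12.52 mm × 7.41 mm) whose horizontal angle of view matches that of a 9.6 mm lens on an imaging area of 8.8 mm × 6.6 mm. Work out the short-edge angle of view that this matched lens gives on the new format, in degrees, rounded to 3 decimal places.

30.354°

Equal horizontal AOV ⇒ f₂ = f₁ · 12.52/8.8 = 9.6 × 1.42273 ≈ 13.6582 mm.
Short-edge AOV on the new format = 2·arctan(7.41 / (2 × 13.6582)) = 2·arctan(0.27127) ≈ 30.3543°.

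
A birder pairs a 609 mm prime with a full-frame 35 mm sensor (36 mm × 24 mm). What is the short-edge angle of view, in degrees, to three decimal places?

Angle of view α = 2·arctan(h/2f) with h = 24 mm and f = 609 mm.
h/2f = 0.01970; arctan(0.01970) ≈ 1.1288°, so α ≈ 2.2577°.

2.258°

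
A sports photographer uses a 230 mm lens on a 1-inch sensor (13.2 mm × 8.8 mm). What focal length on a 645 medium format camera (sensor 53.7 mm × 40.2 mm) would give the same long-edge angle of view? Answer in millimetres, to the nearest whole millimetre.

Equal angle of view means equal width/f ratio, so f₂ = f₁ · (width₂/width₁) = 230 × 53.7/13.2.
f₂ = 230 × 4.06818 ≈ 935.682 mm.

936 mm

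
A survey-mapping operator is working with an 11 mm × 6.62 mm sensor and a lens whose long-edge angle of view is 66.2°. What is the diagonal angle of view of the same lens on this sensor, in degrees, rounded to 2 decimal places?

From the long-edge AOV: f = 11 / (2·tan(33.1°)) = 11 / 1.30378 ≈ 8.4370 mm.
Sensor diagonal = √(11² + 6.62²) = √164.8244 ≈ 12.8384 mm.
Diagonal AOV = 2·arctan(12.8384 / (2 × 8.4370)) = 2·arctan(0.76084) ≈ 74.5307°.

74.53°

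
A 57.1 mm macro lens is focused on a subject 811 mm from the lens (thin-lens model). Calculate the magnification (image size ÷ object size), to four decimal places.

Thin lens: 1/f = 1/dₒ + 1/dᵢ → 1/dᵢ = 1/57.1 − 1/811 = 0.0162801 mm⁻¹, so dᵢ ≈ 61.4247 mm.
Magnification m = dᵢ/dₒ = 61.4247/811 ≈ 0.07574.

0.0757×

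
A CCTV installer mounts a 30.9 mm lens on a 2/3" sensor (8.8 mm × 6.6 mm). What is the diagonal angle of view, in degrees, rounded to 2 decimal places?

20.19°

Sensor diagonal = √(8.8² + 6.6²) = √121.0000 ≈ 11.0000 mm.
Angle of view α = 2·arctan(d/2f) with d = 11.0000 mm and f = 30.9 mm.
d/2f = 0.17799; arctan(0.17799) ≈ 10.0926°, so α ≈ 20.1852°.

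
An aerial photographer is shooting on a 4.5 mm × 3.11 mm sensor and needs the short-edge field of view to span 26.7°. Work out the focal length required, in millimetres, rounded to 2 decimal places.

From α = 2·arctan(h/2f) we get f = h / (2·tan(α/2)).
With h = 3.11 mm and α/2 = 13.35°, tan(α/2) ≈ 0.23731, so f ≈ 3.11 / 0.47462 ≈ 6.5526 mm.

6.55 mm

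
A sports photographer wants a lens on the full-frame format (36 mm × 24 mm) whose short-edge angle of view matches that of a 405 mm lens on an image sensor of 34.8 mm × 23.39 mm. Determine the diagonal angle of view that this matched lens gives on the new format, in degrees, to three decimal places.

5.960°

Equal short-edge AOV ⇒ f₂ = f₁ · 24/23.39 = 405 × 1.02608 ≈ 415.5622 mm.
Sensor diagonal = √(36² + 24²) = √1872.0000 ≈ 43.2666 mm.
Diagonal AOV on the new format = 2·arctan(43.2666 / (2 × 415.5622)) = 2·arctan(0.05206) ≈ 5.9600°.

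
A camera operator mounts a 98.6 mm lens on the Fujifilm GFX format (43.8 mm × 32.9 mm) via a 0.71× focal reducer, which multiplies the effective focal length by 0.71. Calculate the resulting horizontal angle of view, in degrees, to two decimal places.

34.74°

Effective focal length f = 98.6 × 0.71 = 70.006 mm.
α = 2·arctan(43.8 / (2 × 70.006)) = 2·arctan(0.31283) ≈ 34.7425°.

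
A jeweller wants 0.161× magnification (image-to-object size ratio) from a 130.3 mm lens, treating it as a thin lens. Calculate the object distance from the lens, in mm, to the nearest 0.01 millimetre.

939.62 mm

With m = dᵢ/dₒ and 1/f = 1/dₒ + 1/dᵢ, substituting dᵢ = m·dₒ gives 1/f = (1 + 1/m)/dₒ, hence dₒ = f·(1 + 1/m).
dₒ = 130.3 × (1 + 1/0.161) = 130.3 × 7.21118 ≈ 939.617 mm.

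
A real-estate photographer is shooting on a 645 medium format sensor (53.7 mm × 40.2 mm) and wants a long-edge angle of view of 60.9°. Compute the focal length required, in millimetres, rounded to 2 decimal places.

From α = 2·arctan(w/2f) we get f = w / (2·tan(α/2)).
With w = 53.7 mm and α/2 = 30.45°, tan(α/2) ≈ 0.58787, so f ≈ 53.7 / 1.17574 ≈ 45.6734 mm.

45.67 mm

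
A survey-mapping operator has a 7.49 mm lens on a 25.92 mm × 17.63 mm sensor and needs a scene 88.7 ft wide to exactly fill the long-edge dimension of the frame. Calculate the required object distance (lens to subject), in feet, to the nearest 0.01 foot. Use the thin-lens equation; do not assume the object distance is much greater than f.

W: 88.7 ft × 304.8 mm/ft = 27035.76 mm.
Magnification m = w/W = dᵢ/dₒ; combined with 1/f = 1/dₒ + 1/dᵢ this gives dₒ = f·(1 + W/w).
dₒ = 7.49 mm × (1 + 27035.8/25.92) = 7.49 × 1044.0463 ≈ 7819.907 mm = 7819.907/304.8 ft = 25.6559 ft.

25.66 ft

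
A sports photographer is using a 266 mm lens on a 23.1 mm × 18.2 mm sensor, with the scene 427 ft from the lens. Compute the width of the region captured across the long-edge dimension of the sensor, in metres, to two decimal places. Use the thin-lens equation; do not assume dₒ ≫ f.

11.28 m

dₒ: 427 ft × 304.8 mm/ft = 130149.60 mm.
Similar triangles through the lens centre give W/dₒ = w/dᵢ; with 1/f = 1/dₒ + 1/dᵢ this gives W = w·(dₒ − f)/f.
W = 23.1 mm × (130150 − 266) / 266 = 23.1 × 488.2842 ≈ 11279.365 mm = 11.2794 m.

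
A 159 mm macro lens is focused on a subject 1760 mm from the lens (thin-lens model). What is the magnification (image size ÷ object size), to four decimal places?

Thin lens: 1/f = 1/dₒ + 1/dᵢ → 1/dᵢ = 1/159 − 1/1760 = 0.0057211 mm⁻¹, so dᵢ ≈ 174.7908 mm.
Magnification m = dᵢ/dₒ = 174.7908/1760 ≈ 0.09931.

0.0993×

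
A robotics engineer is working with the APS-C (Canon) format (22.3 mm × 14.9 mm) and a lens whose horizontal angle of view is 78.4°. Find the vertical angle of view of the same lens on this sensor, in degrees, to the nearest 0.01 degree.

57.18°

From the horizontal AOV: f = 22.3 / (2·tan(39.2°)) = 22.3 / 1.63116 ≈ 13.6713 mm.
Vertical AOV = 2·arctan(14.9 / (2 × 13.6713)) = 2·arctan(0.54494) ≈ 57.1754°.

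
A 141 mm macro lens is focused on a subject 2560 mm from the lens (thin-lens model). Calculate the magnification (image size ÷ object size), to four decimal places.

Thin lens: 1/f = 1/dₒ + 1/dᵢ → 1/dᵢ = 1/141 − 1/2560 = 0.0067016 mm⁻¹, so dᵢ ≈ 149.2187 mm.
Magnification m = dᵢ/dₒ = 149.2187/2560 ≈ 0.05829.

0.0583×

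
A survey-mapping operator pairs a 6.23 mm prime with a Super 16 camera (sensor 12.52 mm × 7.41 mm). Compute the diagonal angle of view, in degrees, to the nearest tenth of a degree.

Sensor diagonal = √(12.52² + 7.41²) = √211.6585 ≈ 14.5485 mm.
Angle of view α = 2·arctan(d/2f) with d = 14.5485 mm and f = 6.23 mm.
d/2f = 1.16762; arctan(1.16762) ≈ 49.4217°, so α ≈ 98.8434°.

98.8°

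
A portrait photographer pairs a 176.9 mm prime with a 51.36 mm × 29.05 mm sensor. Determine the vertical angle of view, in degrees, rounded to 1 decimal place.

Angle of view α = 2·arctan(h/2f) with h = 29.05 mm and f = 176.9 mm.
h/2f = 0.08211; arctan(0.08211) ≈ 4.6939°, so α ≈ 9.3879°.

9.4°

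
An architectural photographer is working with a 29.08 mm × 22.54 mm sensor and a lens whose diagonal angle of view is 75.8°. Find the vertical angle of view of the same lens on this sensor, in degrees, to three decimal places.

Sensor diagonal = √(29.08² + 22.54²) = √1353.6980 ≈ 36.7926 mm.
From the diagonal AOV: f = 36.7926 / (2·tan(37.9°)) = 36.7926 / 1.55696 ≈ 23.6311 mm.
Vertical AOV = 2·arctan(22.54 / (2 × 23.6311)) = 2·arctan(0.47691) ≈ 50.9942°.

50.994°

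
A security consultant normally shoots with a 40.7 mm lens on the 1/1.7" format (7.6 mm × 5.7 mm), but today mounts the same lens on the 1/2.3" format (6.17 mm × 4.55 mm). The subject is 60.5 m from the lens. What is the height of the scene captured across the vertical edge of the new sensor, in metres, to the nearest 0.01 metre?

The focal length stays 40.7 mm; the relevant sensor dimension is now h = 4.55 mm. Object distance dₒ = 60.5 m = 60500 mm.
Thin-lens field height W = h·(dₒ − f)/f = 4.55 × (60500 − 40.7)/40.7 ≈ 6758.964 mm = 6.75896 m.

6.76 m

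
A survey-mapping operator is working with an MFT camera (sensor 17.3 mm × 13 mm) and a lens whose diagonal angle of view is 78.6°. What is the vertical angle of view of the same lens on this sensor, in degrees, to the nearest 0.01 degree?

Sensor diagonal = √(17.3² + 13²) = √468.2900 ≈ 21.6400 mm.
From the diagonal AOV: f = 21.6400 / (2·tan(39.3°)) = 21.6400 / 1.63698 ≈ 13.2195 mm.
Vertical AOV = 2·arctan(13 / (2 × 13.2195)) = 2·arctan(0.49170) ≈ 52.3666°.

52.37°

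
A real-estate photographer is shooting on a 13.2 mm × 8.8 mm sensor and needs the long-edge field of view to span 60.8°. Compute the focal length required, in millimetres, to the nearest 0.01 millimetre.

11.25 mm

From α = 2·arctan(w/2f) we get f = w / (2·tan(α/2)).
With w = 13.2 mm and α/2 = 30.4°, tan(α/2) ≈ 0.58670, so f ≈ 13.2 / 1.17339 ≈ 11.2494 mm.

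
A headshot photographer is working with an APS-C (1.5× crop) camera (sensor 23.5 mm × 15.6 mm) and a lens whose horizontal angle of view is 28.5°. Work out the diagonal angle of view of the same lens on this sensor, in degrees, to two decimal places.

33.91°

From the horizontal AOV: f = 23.5 / (2·tan(14.25°)) = 23.5 / 0.50794 ≈ 46.2657 mm.
Sensor diagonal = √(23.5² + 15.6²) = √795.6100 ≈ 28.2066 mm.
Diagonal AOV = 2·arctan(28.2066 / (2 × 46.2657)) = 2·arctan(0.30483) ≈ 33.9058°.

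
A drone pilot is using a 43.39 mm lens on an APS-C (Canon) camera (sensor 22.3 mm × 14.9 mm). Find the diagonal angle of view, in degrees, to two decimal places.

Sensor diagonal = √(22.3² + 14.9²) = √719.3000 ≈ 26.8198 mm.
Angle of view α = 2·arctan(d/2f) with d = 26.8198 mm and f = 43.39 mm.
d/2f = 0.30905; arctan(0.30905) ≈ 17.1740°, so α ≈ 34.3480°.

34.35°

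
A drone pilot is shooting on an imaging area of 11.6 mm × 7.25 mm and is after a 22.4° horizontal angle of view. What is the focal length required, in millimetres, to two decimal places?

29.29 mm

From α = 2·arctan(w/2f) we get f = w / (2·tan(α/2)).
With w = 11.6 mm and α/2 = 11.2°, tan(α/2) ≈ 0.19801, so f ≈ 11.6 / 0.39601 ≈ 29.2921 mm.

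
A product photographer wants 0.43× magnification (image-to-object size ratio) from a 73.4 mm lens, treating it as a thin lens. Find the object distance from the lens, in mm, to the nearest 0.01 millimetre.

244.10 mm

With m = dᵢ/dₒ and 1/f = 1/dₒ + 1/dᵢ, substituting dᵢ = m·dₒ gives 1/f = (1 + 1/m)/dₒ, hence dₒ = f·(1 + 1/m).
dₒ = 73.4 × (1 + 1/0.43) = 73.4 × 3.32558 ≈ 244.098 mm.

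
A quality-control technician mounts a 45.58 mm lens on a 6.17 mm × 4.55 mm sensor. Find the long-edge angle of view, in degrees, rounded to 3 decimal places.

7.744°

Angle of view α = 2·arctan(w/2f) with w = 6.17 mm and f = 45.58 mm.
w/2f = 0.06768; arctan(0.06768) ≈ 3.8721°, so α ≈ 7.7441°.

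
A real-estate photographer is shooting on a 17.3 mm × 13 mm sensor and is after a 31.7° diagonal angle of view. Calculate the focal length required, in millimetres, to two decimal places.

38.11 mm

Sensor diagonal = √(17.3² + 13²) = √468.2900 ≈ 21.6400 mm.
From α = 2·arctan(d/2f) we get f = d / (2·tan(α/2)).
With d = 21.6400 mm and α/2 = 15.85°, tan(α/2) ≈ 0.28391, so f ≈ 21.6400 / 0.56783 ≈ 38.1101 mm.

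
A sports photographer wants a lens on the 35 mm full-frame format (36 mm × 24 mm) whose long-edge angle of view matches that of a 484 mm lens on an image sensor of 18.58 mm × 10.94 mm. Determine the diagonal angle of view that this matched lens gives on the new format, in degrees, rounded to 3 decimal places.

Equal long-edge AOV ⇒ f₂ = f₁ · 36/18.58 = 484 × 1.93757 ≈ 937.7826 mm.
Sensor diagonal = √(36² + 24²) = √1872.0000 ≈ 43.2666 mm.
Diagonal AOV on the new format = 2·arctan(43.2666 / (2 × 937.7826)) = 2·arctan(0.02307) ≈ 2.6430°.

2.643°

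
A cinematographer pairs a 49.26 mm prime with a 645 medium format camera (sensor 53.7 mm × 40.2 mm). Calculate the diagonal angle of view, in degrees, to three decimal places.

Sensor diagonal = √(53.7² + 40.2²) = √4499.7300 ≈ 67.0800 mm.
Angle of view α = 2·arctan(d/2f) with d = 67.0800 mm and f = 49.26 mm.
d/2f = 0.68088; arctan(0.68088) ≈ 34.2501°, so α ≈ 68.5001°.

68.500°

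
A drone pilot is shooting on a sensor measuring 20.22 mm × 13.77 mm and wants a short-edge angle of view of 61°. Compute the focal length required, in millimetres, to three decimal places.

11.688 mm

From α = 2·arctan(h/2f) we get f = h / (2·tan(α/2)).
With h = 13.77 mm and α/2 = 30.5°, tan(α/2) ≈ 0.58905, so f ≈ 13.77 / 1.17809 ≈ 11.6884 mm.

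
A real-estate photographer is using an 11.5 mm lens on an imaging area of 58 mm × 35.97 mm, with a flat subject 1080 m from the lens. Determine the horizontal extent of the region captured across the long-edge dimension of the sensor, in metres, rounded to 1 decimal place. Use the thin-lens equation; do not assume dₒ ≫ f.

5446.9 m

dₒ: 1080 m = 1.08e+06 mm.
Similar triangles through the lens centre give W/dₒ = w/dᵢ; with 1/f = 1/dₒ + 1/dᵢ this gives W = w·(dₒ − f)/f.
W = 58 mm × (1.08e+06 − 11.5) / 11.5 = 58 × 93912.0435 ≈ 5446898.522 mm = 5446.9 m.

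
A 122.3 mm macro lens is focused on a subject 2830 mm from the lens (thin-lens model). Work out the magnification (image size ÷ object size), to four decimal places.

0.0452×

Thin lens: 1/f = 1/dₒ + 1/dᵢ → 1/dᵢ = 1/122.3 − 1/2830 = 0.0078233 mm⁻¹, so dᵢ ≈ 127.8240 mm.
Magnification m = dᵢ/dₒ = 127.8240/2830 ≈ 0.04517.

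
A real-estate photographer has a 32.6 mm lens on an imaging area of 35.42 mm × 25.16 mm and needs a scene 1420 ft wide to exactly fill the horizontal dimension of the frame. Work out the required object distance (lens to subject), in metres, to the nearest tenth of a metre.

398.4 m

W: 1420 ft × 304.8 mm/ft = 432815.99 mm.
Magnification m = w/W = dᵢ/dₒ; combined with 1/f = 1/dₒ + 1/dᵢ this gives dₒ = f·(1 + W/w).
dₒ = 32.6 mm × (1 + 432816/35.42) = 32.6 × 12220.5366 ≈ 398389.493 mm = 398.389 m.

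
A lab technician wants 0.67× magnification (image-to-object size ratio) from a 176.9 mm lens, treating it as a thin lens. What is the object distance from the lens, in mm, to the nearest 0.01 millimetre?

With m = dᵢ/dₒ and 1/f = 1/dₒ + 1/dᵢ, substituting dᵢ = m·dₒ gives 1/f = (1 + 1/m)/dₒ, hence dₒ = f·(1 + 1/m).
dₒ = 176.9 × (1 + 1/0.67) = 176.9 × 2.49254 ≈ 440.930 mm.

440.93 mm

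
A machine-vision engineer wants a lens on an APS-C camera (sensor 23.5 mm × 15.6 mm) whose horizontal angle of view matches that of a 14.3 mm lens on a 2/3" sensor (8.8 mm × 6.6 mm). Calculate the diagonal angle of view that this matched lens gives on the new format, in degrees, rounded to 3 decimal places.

40.540°

Equal horizontal AOV ⇒ f₂ = f₁ · 23.5/8.8 = 14.3 × 2.67045 ≈ 38.1875 mm.
Sensor diagonal = √(23.5² + 15.6²) = √795.6100 ≈ 28.2066 mm.
Diagonal AOV on the new format = 2·arctan(28.2066 / (2 × 38.1875)) = 2·arctan(0.36932) ≈ 40.5401°.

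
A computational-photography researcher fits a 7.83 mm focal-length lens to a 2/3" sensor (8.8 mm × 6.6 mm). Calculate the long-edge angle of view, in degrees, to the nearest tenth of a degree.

58.7°

Angle of view α = 2·arctan(w/2f) with w = 8.8 mm and f = 7.83 mm.
w/2f = 0.56194; arctan(0.56194) ≈ 29.3334°, so α ≈ 58.6669°.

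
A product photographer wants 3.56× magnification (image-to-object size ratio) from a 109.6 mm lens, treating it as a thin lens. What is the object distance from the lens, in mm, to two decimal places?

With m = dᵢ/dₒ and 1/f = 1/dₒ + 1/dᵢ, substituting dᵢ = m·dₒ gives 1/f = (1 + 1/m)/dₒ, hence dₒ = f·(1 + 1/m).
dₒ = 109.6 × (1 + 1/3.56) = 109.6 × 1.28090 ≈ 140.387 mm.

140.39 mm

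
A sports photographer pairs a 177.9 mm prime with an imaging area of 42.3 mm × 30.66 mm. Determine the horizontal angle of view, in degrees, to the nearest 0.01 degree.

Angle of view α = 2·arctan(w/2f) with w = 42.3 mm and f = 177.9 mm.
w/2f = 0.11889; arctan(0.11889) ≈ 6.7799°, so α ≈ 13.5598°.

13.56°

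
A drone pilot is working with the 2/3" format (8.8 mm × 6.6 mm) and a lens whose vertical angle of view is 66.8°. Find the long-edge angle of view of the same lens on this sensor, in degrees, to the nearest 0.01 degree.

From the vertical AOV: f = 6.6 / (2·tan(33.4°)) = 6.6 / 1.31876 ≈ 5.0047 mm.
Long-edge AOV = 2·arctan(8.8 / (2 × 5.0047)) = 2·arctan(0.87917) ≈ 82.6420°.

82.64°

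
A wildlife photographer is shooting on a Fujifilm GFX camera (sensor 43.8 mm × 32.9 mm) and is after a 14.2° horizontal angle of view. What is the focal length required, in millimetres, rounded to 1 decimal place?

175.8 mm

From α = 2·arctan(w/2f) we get f = w / (2·tan(α/2)).
With w = 43.8 mm and α/2 = 7.1°, tan(α/2) ≈ 0.12456, so f ≈ 43.8 / 0.24911 ≈ 175.8237 mm.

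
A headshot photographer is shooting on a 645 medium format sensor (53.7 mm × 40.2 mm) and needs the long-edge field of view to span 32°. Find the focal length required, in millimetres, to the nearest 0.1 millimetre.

From α = 2·arctan(w/2f) we get f = w / (2·tan(α/2)).
With w = 53.7 mm and α/2 = 16°, tan(α/2) ≈ 0.28675, so f ≈ 53.7 / 0.57349 ≈ 93.6371 mm.

93.6 mm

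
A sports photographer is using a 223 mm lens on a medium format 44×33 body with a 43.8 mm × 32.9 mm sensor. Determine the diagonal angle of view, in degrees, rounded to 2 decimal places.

14.00°

Sensor diagonal = √(43.8² + 32.9²) = √3000.8500 ≈ 54.7800 mm.
Angle of view α = 2·arctan(d/2f) with d = 54.7800 mm and f = 223 mm.
d/2f = 0.12283; arctan(0.12283) ≈ 7.0023°, so α ≈ 14.0046°.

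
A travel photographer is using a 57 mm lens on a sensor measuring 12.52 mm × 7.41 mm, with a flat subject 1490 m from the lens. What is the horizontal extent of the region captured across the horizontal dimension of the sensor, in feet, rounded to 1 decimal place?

1073.7 ft

dₒ: 1490 m = 1.49e+06 mm.
Similar triangles through the lens centre give W/dₒ = w/dᵢ; with 1/f = 1/dₒ + 1/dᵢ this gives W = w·(dₒ − f)/f.
W = 12.52 mm × (1.49e+06 − 57) / 57 = 12.52 × 26139.3509 ≈ 327264.673 mm = 327264.673/304.8 ft = 1073.7 ft.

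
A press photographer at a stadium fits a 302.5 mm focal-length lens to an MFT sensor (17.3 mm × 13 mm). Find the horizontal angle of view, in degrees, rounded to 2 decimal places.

Angle of view α = 2·arctan(w/2f) with w = 17.3 mm and f = 302.5 mm.
w/2f = 0.02860; arctan(0.02860) ≈ 1.6379°, so α ≈ 3.2759°.

3.28°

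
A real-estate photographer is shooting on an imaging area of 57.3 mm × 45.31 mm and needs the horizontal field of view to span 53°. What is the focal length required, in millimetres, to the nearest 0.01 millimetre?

57.46 mm

From α = 2·arctan(w/2f) we get f = w / (2·tan(α/2)).
With w = 57.3 mm and α/2 = 26.5°, tan(α/2) ≈ 0.49858, so f ≈ 57.3 / 0.99716 ≈ 57.4630 mm.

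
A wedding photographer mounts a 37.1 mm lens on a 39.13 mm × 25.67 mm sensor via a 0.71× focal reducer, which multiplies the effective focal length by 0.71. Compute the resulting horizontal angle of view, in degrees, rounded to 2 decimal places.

Effective focal length f = 37.1 × 0.71 = 26.341 mm.
α = 2·arctan(39.13 / (2 × 26.341)) = 2·arctan(0.74276) ≈ 73.2069°.

73.21°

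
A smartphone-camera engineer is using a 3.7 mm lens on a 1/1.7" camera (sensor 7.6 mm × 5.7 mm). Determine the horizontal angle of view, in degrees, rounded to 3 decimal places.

91.528°

Angle of view α = 2·arctan(w/2f) with w = 7.6 mm and f = 3.7 mm.
w/2f = 1.02703; arctan(1.02703) ≈ 45.7639°, so α ≈ 91.5278°.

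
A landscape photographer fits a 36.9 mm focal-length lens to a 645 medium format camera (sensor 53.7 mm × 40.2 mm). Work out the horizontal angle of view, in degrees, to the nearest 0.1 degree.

Angle of view α = 2·arctan(w/2f) with w = 53.7 mm and f = 36.9 mm.
w/2f = 0.72764; arctan(0.72764) ≈ 36.0412°, so α ≈ 72.0824°.

72.1°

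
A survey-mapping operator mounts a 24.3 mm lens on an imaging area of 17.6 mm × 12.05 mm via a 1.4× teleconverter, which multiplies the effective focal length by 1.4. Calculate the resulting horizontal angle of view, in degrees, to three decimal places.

Effective focal length f = 24.3 × 1.4 = 34.02 mm.
α = 2·arctan(17.6 / (2 × 34.02)) = 2·arctan(0.25867) ≈ 29.0058°.

29.006°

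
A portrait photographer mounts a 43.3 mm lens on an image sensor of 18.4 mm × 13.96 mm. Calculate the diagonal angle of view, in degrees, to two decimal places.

Sensor diagonal = √(18.4² + 13.96²) = √533.4416 ≈ 23.0964 mm.
Angle of view α = 2·arctan(d/2f) with d = 23.0964 mm and f = 43.3 mm.
d/2f = 0.26670; arctan(0.26670) ≈ 14.9333°, so α ≈ 29.8666°.

29.87°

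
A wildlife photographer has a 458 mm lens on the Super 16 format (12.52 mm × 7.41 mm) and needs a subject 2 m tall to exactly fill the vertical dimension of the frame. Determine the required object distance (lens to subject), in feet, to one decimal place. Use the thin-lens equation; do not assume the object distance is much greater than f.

W: 2 m = 2000 mm.
Magnification m = h/W = dᵢ/dₒ; combined with 1/f = 1/dₒ + 1/dᵢ this gives dₒ = f·(1 + W/h).
dₒ = 458 mm × (1 + 2000/7.41) = 458 × 270.9055 ≈ 124074.734 mm = 124074.734/304.8 ft = 407.069 ft.

407.1 ft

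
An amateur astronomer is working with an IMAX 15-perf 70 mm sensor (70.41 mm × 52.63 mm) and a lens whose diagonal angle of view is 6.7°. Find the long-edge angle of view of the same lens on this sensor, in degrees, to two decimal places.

5.37°

Sensor diagonal = √(70.41² + 52.63²) = √7727.4850 ≈ 87.9061 mm.
From the diagonal AOV: f = 87.9061 / (2·tan(3.35°)) = 87.9061 / 0.11707 ≈ 750.8819 mm.
Long-edge AOV = 2·arctan(70.41 / (2 × 750.8819)) = 2·arctan(0.04688) ≈ 5.3687°.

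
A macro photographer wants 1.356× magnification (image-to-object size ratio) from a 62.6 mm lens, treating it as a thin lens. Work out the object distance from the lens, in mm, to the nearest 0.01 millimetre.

108.77 mm

With m = dᵢ/dₒ and 1/f = 1/dₒ + 1/dᵢ, substituting dᵢ = m·dₒ gives 1/f = (1 + 1/m)/dₒ, hence dₒ = f·(1 + 1/m).
dₒ = 62.6 × (1 + 1/1.356) = 62.6 × 1.73746 ≈ 108.765 mm.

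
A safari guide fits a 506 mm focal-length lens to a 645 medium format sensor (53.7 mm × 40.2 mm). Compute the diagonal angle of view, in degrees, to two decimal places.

Sensor diagonal = √(53.7² + 40.2²) = √4499.7300 ≈ 67.0800 mm.
Angle of view α = 2·arctan(d/2f) with d = 67.0800 mm and f = 506 mm.
d/2f = 0.06628; arctan(0.06628) ≈ 3.7923°, so α ≈ 7.5846°.

7.58°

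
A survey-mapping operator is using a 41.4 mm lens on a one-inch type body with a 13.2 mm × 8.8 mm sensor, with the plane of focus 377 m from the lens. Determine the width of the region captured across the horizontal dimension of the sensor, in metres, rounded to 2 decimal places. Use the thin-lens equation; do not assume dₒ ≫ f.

120.19 m

dₒ: 377 m = 377000 mm.
Similar triangles through the lens centre give W/dₒ = w/dᵢ; with 1/f = 1/dₒ + 1/dᵢ this gives W = w·(dₒ − f)/f.
W = 13.2 mm × (377000 − 41.4) / 41.4 = 13.2 × 9105.2802 ≈ 120189.699 mm = 120.19 m.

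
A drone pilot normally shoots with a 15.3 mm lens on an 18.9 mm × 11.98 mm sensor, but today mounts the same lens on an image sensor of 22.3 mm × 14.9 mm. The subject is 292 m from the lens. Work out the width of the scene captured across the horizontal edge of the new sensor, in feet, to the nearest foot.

1396 ft

The focal length stays 15.3 mm; the relevant sensor dimension is now w = 22.3 mm. Object distance dₒ = 292 m = 292000 mm.
Thin-lens field width W = w·(dₒ − f)/f = 22.3 × (292000 − 15.3)/15.3 ≈ 425572.471 mm = 425572.471/304.8 ft = 1396.24 ft.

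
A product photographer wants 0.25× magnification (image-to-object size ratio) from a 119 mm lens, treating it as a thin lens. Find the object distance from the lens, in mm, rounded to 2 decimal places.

595.00 mm

With m = dᵢ/dₒ and 1/f = 1/dₒ + 1/dᵢ, substituting dᵢ = m·dₒ gives 1/f = (1 + 1/m)/dₒ, hence dₒ = f·(1 + 1/m).
dₒ = 119 × (1 + 1/0.25) = 119 × 5.00000 ≈ 595.000 mm.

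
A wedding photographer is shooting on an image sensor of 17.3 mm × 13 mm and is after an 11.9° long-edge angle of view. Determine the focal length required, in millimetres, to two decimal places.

83.00 mm

From α = 2·arctan(w/2f) we get f = w / (2·tan(α/2)).
With w = 17.3 mm and α/2 = 5.95°, tan(α/2) ≈ 0.10422, so f ≈ 17.3 / 0.20844 ≈ 82.9959 mm.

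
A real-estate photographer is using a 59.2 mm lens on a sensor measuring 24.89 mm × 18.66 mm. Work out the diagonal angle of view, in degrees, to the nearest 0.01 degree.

Sensor diagonal = √(24.89² + 18.66²) = √967.7077 ≈ 31.1080 mm.
Angle of view α = 2·arctan(d/2f) with d = 31.1080 mm and f = 59.2 mm.
d/2f = 0.26274; arctan(0.26274) ≈ 14.7210°, so α ≈ 29.4420°.

29.44°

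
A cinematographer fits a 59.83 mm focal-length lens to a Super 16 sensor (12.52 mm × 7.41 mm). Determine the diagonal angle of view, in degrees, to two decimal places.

13.86°

Sensor diagonal = √(12.52² + 7.41²) = √211.6585 ≈ 14.5485 mm.
Angle of view α = 2·arctan(d/2f) with d = 14.5485 mm and f = 59.83 mm.
d/2f = 0.12158; arctan(0.12158) ≈ 6.9321°, so α ≈ 13.8642°.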